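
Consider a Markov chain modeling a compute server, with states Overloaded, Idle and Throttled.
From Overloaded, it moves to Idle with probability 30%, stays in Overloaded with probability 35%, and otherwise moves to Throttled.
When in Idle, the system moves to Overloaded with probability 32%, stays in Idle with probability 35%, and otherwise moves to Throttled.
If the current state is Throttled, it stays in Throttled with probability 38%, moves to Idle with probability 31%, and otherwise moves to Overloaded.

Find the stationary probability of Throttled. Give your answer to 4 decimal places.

0.3542

Let the stationary distribution be π with π = πP and π_1 + π_2 + π_3 = 1.
π_1 = 0.35·π_1 + 0.32·π_2 + 0.31·π_3
π_2 = 0.3·π_1 + 0.35·π_2 + 0.31·π_3
Solving with the normalization constraint gives π = (0.3262, 0.3195, 0.3542).
So the stationary probability of Throttled is 0.3542.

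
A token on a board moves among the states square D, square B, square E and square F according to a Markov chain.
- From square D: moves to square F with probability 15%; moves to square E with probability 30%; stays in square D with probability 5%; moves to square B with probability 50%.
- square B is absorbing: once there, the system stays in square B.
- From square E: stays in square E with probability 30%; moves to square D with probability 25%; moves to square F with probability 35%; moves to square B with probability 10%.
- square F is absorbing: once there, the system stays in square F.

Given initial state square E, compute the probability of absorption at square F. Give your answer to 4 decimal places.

0.6271

Let h(s) be the probability of absorption at square F starting from transient state s. Then h(square F) = 1 and h(square B) = 0. By first-step analysis:
h(square D) = 0.05·h(square D) + 0.5·0 + 0.3·h(square E) + 0.15·1
h(square E) = 0.25·h(square D) + 0.1·0 + 0.3·h(square E) + 0.35·1
Solving: h(square D) = 0.3559, h(square E) = 0.6271.
Starting from square E, the probability is 0.6271.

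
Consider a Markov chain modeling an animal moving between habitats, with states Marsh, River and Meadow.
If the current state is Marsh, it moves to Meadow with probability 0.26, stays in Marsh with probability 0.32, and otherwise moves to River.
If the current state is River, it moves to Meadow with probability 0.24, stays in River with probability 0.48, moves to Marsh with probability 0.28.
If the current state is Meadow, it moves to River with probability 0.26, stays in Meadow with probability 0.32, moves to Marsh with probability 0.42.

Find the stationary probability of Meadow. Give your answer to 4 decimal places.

Let the stationary distribution be π with π = πP and π_1 + π_2 + π_3 = 1.
π_1 = 0.32·π_1 + 0.28·π_2 + 0.42·π_3
π_2 = 0.42·π_1 + 0.48·π_2 + 0.26·π_3
Solving with the normalization constraint gives π = (0.3308, 0.4012, 0.2681).
So the stationary probability of Meadow is 0.2681.

0.2681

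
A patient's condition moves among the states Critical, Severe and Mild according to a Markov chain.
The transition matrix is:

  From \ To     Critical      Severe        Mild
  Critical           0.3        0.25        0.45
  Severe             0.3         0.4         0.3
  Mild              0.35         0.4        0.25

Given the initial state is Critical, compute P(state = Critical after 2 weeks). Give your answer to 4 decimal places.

Sum over the intermediate state after 1 week:
P = P(Critical→Critical)·P(Critical→Critical) + P(Critical→Severe)·P(Severe→Critical) + P(Critical→Mild)·P(Mild→Critical)
  = 0.3×0.3 + 0.25×0.3 + 0.45×0.35
  = 0.0900 + 0.0750 + 0.1575 = 0.3225

0.3225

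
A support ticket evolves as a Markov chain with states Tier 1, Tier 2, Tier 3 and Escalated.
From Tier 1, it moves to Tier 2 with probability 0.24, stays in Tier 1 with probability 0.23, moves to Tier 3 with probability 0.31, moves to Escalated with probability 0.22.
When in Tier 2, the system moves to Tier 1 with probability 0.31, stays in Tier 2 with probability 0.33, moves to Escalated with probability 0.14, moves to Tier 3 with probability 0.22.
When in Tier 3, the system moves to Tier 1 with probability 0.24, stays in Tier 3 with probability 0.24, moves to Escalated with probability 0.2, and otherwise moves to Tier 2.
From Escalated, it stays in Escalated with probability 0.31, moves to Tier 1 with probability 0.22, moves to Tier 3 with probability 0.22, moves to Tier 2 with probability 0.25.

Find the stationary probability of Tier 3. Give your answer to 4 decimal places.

Let the stationary distribution be π with π = πP and π_1 + π_2 + π_3 + π_4 = 1.
π_1 = 0.23·π_1 + 0.31·π_2 + 0.24·π_3 + 0.22·π_4
π_2 = 0.24·π_1 + 0.33·π_2 + 0.32·π_3 + 0.25·π_4
π_3 = 0.31·π_1 + 0.22·π_2 + 0.24·π_3 + 0.22·π_4
Solving with the normalization constraint gives π = (0.2534, 0.2878, 0.2478, 0.2110).
So the stationary probability of Tier 3 is 0.2478.

0.2478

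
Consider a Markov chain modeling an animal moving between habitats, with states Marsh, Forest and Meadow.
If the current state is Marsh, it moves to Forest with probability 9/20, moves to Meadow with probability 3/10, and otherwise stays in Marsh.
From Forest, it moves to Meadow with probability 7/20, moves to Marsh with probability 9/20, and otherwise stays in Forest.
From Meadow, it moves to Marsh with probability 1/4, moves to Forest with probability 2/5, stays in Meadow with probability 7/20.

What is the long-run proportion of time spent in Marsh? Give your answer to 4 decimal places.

0.3193

Let the stationary distribution be π with π = πP and π_1 + π_2 + π_3 = 1.
π_1 = 0.25·π_1 + 0.45·π_2 + 0.25·π_3
π_2 = 0.45·π_1 + 0.2·π_2 + 0.4·π_3
Solving with the normalization constraint gives π = (0.3193, 0.3466, 0.3340).
So the stationary probability of Marsh is 0.3193.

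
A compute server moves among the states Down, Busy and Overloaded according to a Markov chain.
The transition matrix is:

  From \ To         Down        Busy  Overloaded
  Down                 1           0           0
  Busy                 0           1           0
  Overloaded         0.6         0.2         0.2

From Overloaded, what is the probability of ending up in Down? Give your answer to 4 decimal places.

0.7500

Let h(s) be the probability of absorption at Down starting from transient state s. Then h(Down) = 1 and h(Busy) = 0. By first-step analysis:
h(Overloaded) = 0.6·1 + 0.2·0 + 0.2·h(Overloaded)
Solving: h(Overloaded) = 0.7500.
Starting from Overloaded, the probability is 0.7500.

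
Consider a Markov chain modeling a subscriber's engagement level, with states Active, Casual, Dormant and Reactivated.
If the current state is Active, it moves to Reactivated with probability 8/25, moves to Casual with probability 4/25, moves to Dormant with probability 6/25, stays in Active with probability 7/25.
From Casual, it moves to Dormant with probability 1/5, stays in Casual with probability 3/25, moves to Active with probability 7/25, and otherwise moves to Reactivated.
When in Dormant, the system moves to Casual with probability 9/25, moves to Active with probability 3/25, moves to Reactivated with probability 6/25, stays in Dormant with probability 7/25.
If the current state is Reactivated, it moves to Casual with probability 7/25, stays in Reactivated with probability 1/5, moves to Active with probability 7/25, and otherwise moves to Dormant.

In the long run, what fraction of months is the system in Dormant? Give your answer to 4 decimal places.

Let the stationary distribution be π with π = πP and π_1 + π_2 + π_3 + π_4 = 1.
π_1 = 0.28·π_1 + 0.28·π_2 + 0.12·π_3 + 0.28·π_4
π_2 = 0.16·π_1 + 0.12·π_2 + 0.36·π_3 + 0.28·π_4
π_3 = 0.24·π_1 + 0.2·π_2 + 0.28·π_3 + 0.24·π_4
Solving with the normalization constraint gives π = (0.2416, 0.2330, 0.2403, 0.2852).
So the stationary probability of Dormant is 0.2403.

0.2403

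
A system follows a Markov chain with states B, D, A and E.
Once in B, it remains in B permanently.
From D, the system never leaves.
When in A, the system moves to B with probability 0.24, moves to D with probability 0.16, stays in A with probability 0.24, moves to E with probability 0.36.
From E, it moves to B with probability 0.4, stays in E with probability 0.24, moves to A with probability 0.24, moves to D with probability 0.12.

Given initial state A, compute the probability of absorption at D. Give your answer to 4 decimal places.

Let h(s) be the probability of absorption at D starting from transient state s. Then h(D) = 1 and h(B) = 0. By first-step analysis:
h(A) = 0.24·0 + 0.16·1 + 0.24·h(A) + 0.36·h(E)
h(E) = 0.4·0 + 0.12·1 + 0.24·h(A) + 0.24·h(E)
Solving: h(A) = 0.3355, h(E) = 0.2638.
Starting from A, the probability is 0.3355.

0.3355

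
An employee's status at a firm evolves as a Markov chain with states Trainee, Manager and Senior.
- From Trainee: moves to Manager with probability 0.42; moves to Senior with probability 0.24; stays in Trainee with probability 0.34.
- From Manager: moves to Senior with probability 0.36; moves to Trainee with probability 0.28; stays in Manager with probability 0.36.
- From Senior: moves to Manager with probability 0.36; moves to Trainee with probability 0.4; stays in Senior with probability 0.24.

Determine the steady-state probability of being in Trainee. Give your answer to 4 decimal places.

0.3343

Let the stationary distribution be π with π = πP and π_1 + π_2 + π_3 = 1.
π_1 = 0.34·π_1 + 0.28·π_2 + 0.4·π_3
π_2 = 0.42·π_1 + 0.36·π_2 + 0.36·π_3
Solving with the normalization constraint gives π = (0.3343, 0.3801, 0.2856).
So the stationary probability of Trainee is 0.3343.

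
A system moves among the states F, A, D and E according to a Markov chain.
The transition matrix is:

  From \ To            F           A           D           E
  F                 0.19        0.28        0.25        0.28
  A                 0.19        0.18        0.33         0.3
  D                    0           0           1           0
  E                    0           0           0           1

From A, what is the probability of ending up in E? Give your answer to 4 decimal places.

Let h(s) be the probability of absorption at E starting from transient state s. Then h(E) = 1 and h(D) = 0. By first-step analysis:
h(F) = 0.19·h(F) + 0.28·h(A) + 0.25·0 + 0.28·1
h(A) = 0.19·h(F) + 0.18·h(A) + 0.33·0 + 0.3·1
Solving: h(F) = 0.5133, h(A) = 0.4848.
Starting from A, the probability is 0.4848.

0.4848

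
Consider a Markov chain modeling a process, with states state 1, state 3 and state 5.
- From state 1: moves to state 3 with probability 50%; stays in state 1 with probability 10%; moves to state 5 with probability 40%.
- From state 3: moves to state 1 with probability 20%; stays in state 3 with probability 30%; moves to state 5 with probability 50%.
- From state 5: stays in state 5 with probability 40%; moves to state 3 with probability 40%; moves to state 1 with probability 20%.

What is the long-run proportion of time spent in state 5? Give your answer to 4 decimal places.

Let the stationary distribution be π with π = πP and π_1 + π_2 + π_3 = 1.
π_1 = 0.1·π_1 + 0.2·π_2 + 0.2·π_3
π_2 = 0.5·π_1 + 0.3·π_2 + 0.4·π_3
Solving with the normalization constraint gives π = (0.1818, 0.3802, 0.4380).
So the stationary probability of state 5 is 0.4380.

0.4380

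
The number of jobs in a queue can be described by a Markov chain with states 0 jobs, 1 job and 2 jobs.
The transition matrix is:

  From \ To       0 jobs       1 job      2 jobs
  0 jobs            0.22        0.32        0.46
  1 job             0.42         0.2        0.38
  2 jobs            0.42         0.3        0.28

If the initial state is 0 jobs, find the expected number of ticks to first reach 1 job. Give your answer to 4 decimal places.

Let t(s) be the expected number of ticks to first reach 1 job from state s, with t(1 job) = 0. Conditioning on the first tick:
t(0 jobs) = 1 + 0.22·t(0 jobs) + 0.46·t(2 jobs)
t(2 jobs) = 1 + 0.42·t(0 jobs) + 0.28·t(2 jobs)
Solving: t(0 jobs) = 3.2030, t(2 jobs) = 3.2573.
Expected ticks from 0 jobs to 1 job: 3.2030.

3.2030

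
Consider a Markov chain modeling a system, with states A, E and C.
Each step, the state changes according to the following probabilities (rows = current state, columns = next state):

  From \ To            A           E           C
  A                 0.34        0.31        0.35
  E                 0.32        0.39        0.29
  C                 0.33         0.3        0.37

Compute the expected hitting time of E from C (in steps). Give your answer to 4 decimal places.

Let t(s) be the expected number of steps to first reach E from state s, with t(E) = 0. Conditioning on the first step:
t(A) = 1 + 0.34·t(A) + 0.35·t(C)
t(C) = 1 + 0.33·t(A) + 0.37·t(C)
Solving: t(A) = 3.2634, t(C) = 3.2967.
Expected steps from C to E: 3.2967.

3.2967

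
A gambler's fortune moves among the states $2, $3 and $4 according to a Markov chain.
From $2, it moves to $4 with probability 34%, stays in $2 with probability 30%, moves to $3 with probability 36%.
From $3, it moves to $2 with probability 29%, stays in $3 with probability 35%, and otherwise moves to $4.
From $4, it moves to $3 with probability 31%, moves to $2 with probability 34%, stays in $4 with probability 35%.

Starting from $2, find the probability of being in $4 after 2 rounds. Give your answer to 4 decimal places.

Sum over the intermediate state after 1 round:
P = P($2→$2)·P($2→$4) + P($2→$3)·P($3→$4) + P($2→$4)·P($4→$4)
  = 0.3×0.34 + 0.36×0.36 + 0.34×0.35
  = 0.1020 + 0.1296 + 0.1190 = 0.3506

0.3506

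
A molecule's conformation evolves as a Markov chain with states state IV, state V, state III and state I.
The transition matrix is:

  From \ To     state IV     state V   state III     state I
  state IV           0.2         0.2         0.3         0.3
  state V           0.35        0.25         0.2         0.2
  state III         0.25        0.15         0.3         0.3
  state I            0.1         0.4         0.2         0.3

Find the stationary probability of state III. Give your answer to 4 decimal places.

0.2470

Let the stationary distribution be π with π = πP and π_1 + π_2 + π_3 + π_4 = 1.
π_1 = 0.2·π_1 + 0.35·π_2 + 0.25·π_3 + 0.1·π_4
π_2 = 0.2·π_1 + 0.25·π_2 + 0.15·π_3 + 0.4·π_4
π_3 = 0.3·π_1 + 0.2·π_2 + 0.3·π_3 + 0.2·π_4
Solving with the normalization constraint gives π = (0.2232, 0.2553, 0.2470, 0.2745).
So the stationary probability of state III is 0.2470.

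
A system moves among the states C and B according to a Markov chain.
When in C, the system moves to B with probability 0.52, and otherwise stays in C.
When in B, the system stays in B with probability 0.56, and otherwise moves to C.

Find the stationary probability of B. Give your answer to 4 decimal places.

Let the stationary distribution be π with π = πP and π_1 + π_2 = 1.
π_1 = 0.48·π_1 + 0.44·π_2
Solving with the normalization constraint gives π = (0.4583, 0.5417).
So the stationary probability of B is 0.5417.

0.5417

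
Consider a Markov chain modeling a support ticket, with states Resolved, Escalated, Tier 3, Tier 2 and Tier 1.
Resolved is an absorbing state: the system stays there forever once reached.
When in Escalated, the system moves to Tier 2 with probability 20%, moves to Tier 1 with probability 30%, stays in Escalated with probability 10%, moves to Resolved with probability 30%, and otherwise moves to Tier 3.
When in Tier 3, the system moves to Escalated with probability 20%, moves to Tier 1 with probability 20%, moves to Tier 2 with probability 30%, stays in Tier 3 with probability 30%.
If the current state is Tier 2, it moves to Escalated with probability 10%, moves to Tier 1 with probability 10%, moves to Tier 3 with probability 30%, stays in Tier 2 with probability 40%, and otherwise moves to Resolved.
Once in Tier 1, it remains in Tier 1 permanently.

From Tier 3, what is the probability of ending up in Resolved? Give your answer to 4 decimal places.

Let h(s) be the probability of absorption at Resolved starting from transient state s. Then h(Resolved) = 1 and h(Tier 1) = 0. By first-step analysis:
h(Escalated) = 0.3·1 + 0.1·h(Escalated) + 0.1·h(Tier 3) + 0.2·h(Tier 2) + 0.3·0
h(Tier 3) = 0.2·h(Escalated) + 0.3·h(Tier 3) + 0.3·h(Tier 2) + 0.2·0
h(Tier 2) = 0.1·1 + 0.1·h(Escalated) + 0.3·h(Tier 3) + 0.4·h(Tier 2) + 0.1·0
Solving: h(Escalated) = 0.4531, h(Tier 3) = 0.2969, h(Tier 2) = 0.3906.
Starting from Tier 3, the probability is 0.2969.

0.2969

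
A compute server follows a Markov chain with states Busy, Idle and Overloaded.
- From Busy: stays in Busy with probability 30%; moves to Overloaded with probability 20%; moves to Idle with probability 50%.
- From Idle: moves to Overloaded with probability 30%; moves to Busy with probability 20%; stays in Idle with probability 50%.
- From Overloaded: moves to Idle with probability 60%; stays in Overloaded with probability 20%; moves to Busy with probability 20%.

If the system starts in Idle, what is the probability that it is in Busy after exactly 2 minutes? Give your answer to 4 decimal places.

0.2200

Sum over the intermediate state after 1 minute:
P = P(Idle→Busy)·P(Busy→Busy) + P(Idle→Idle)·P(Idle→Busy) + P(Idle→Overloaded)·P(Overloaded→Busy)
  = 0.2×0.3 + 0.5×0.2 + 0.3×0.2
  = 0.0600 + 0.1000 + 0.0600 = 0.2200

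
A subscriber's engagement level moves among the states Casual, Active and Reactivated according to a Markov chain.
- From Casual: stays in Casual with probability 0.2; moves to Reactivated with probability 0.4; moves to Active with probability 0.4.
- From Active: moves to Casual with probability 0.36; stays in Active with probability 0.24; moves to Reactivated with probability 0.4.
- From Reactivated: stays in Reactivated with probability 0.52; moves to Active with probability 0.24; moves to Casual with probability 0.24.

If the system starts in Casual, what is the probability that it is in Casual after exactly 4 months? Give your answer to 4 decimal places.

0.2637

Propagate the distribution vector 4 months from Casual.
After 0 months: (1.0000, 0.0000, 0.0000)
After 1 month: (0.2000, 0.4000, 0.4000)
After 2 months: (0.2800, 0.2720, 0.4480)
After 3 months: (0.2614, 0.2848, 0.4538)
After 4 months: (0.2637, 0.2818, 0.4545)
P(in Casual after 4 months) = 0.2637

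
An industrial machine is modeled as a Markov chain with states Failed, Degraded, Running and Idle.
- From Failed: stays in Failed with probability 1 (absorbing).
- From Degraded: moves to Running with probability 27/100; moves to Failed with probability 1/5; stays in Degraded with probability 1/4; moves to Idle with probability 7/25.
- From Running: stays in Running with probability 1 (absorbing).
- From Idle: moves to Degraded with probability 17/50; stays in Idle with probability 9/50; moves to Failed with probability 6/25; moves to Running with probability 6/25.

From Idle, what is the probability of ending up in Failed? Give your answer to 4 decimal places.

Let h(s) be the probability of absorption at Failed starting from transient state s. Then h(Failed) = 1 and h(Running) = 0. By first-step analysis:
h(Degraded) = 0.2·1 + 0.25·h(Degraded) + 0.27·0 + 0.28·h(Idle)
h(Idle) = 0.24·1 + 0.34·h(Degraded) + 0.24·0 + 0.18·h(Idle)
Solving: h(Degraded) = 0.4448, h(Idle) = 0.4771.
Starting from Idle, the probability is 0.4771.

0.4771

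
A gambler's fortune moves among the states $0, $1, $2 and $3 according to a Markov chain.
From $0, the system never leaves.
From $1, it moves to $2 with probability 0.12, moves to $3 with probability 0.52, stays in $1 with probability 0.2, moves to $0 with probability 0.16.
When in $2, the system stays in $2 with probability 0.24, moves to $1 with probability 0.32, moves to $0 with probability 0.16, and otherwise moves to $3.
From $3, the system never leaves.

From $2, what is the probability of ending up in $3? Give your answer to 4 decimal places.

0.6854

Let h(s) be the probability of absorption at $3 starting from transient state s. Then h($3) = 1 and h($0) = 0. By first-step analysis:
h($1) = 0.16·0 + 0.2·h($1) + 0.12·h($2) + 0.52·1
h($2) = 0.16·0 + 0.32·h($1) + 0.24·h($2) + 0.28·1
Solving: h($1) = 0.7528, h($2) = 0.6854.
Starting from $2, the probability is 0.6854.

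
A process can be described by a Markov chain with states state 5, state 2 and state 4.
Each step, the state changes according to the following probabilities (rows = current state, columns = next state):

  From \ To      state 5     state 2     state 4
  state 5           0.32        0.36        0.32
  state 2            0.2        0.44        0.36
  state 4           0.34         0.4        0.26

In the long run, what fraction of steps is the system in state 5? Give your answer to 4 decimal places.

0.2777

Let the stationary distribution be π with π = πP and π_1 + π_2 + π_3 = 1.
π_1 = 0.32·π_1 + 0.2·π_2 + 0.34·π_3
π_2 = 0.36·π_1 + 0.44·π_2 + 0.4·π_3
Solving with the normalization constraint gives π = (0.2777, 0.4051, 0.3172).
So the stationary probability of state 5 is 0.2777.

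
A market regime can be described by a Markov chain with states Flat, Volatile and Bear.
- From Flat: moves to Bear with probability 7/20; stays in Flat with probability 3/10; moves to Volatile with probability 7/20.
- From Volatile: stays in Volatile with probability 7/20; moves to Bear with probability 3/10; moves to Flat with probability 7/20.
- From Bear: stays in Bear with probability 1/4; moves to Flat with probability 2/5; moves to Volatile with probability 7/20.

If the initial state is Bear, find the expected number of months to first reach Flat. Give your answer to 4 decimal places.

Let t(s) be the expected number of months to first reach Flat from state s, with t(Flat) = 0. Conditioning on the first month:
t(Volatile) = 1 + 0.35·t(Volatile) + 0.3·t(Bear)
t(Bear) = 1 + 0.35·t(Volatile) + 0.25·t(Bear)
Solving: t(Volatile) = 2.7451, t(Bear) = 2.6144.
Expected months from Bear to Flat: 2.6144.

2.6144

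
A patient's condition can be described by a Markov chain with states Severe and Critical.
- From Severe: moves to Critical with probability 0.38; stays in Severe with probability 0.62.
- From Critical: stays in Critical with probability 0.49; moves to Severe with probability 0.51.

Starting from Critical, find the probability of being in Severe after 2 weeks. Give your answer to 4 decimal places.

Sum over the intermediate state after 1 week:
P = P(Critical→Severe)·P(Severe→Severe) + P(Critical→Critical)·P(Critical→Severe)
  = 0.51×0.62 + 0.49×0.51
  = 0.3162 + 0.2499 = 0.5661

0.5661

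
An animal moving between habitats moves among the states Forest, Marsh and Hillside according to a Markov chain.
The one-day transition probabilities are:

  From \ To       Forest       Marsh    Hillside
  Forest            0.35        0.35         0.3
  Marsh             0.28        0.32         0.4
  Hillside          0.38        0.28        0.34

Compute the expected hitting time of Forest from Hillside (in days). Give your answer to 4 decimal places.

Let t(s) be the expected number of days to first reach Forest from state s, with t(Forest) = 0. Conditioning on the first day:
t(Marsh) = 1 + 0.32·t(Marsh) + 0.4·t(Hillside)
t(Hillside) = 1 + 0.28·t(Marsh) + 0.34·t(Hillside)
Solving: t(Marsh) = 3.1473, t(Hillside) = 2.8504.
Expected days from Hillside to Forest: 2.8504.

2.8504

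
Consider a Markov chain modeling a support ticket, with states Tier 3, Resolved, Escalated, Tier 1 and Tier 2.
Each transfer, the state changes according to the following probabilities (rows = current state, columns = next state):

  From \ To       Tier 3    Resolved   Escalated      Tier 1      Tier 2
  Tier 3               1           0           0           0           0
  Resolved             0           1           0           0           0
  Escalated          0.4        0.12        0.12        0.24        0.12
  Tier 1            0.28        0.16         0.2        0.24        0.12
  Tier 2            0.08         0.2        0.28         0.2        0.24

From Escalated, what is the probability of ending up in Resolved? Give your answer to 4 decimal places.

0.2994

Let h(s) be the probability of absorption at Resolved starting from transient state s. Then h(Resolved) = 1 and h(Tier 3) = 0. By first-step analysis:
h(Escalated) = 0.4·0 + 0.12·1 + 0.12·h(Escalated) + 0.24·h(Tier 1) + 0.12·h(Tier 2)
h(Tier 1) = 0.28·0 + 0.16·1 + 0.2·h(Escalated) + 0.24·h(Tier 1) + 0.12·h(Tier 2)
h(Tier 2) = 0.08·0 + 0.2·1 + 0.28·h(Escalated) + 0.2·h(Tier 1) + 0.24·h(Tier 2)
Solving: h(Escalated) = 0.2994, h(Tier 1) = 0.3634, h(Tier 2) = 0.4691.
Starting from Escalated, the probability is 0.2994.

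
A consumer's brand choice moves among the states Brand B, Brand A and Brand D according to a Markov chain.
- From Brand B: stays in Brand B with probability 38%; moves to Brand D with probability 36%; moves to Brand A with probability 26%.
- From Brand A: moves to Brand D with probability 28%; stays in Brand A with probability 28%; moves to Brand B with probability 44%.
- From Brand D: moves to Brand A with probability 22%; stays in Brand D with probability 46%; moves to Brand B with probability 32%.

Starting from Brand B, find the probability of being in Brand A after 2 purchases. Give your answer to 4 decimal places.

Sum over the intermediate state after 1 purchase:
P = P(Brand B→Brand B)·P(Brand B→Brand A) + P(Brand B→Brand A)·P(Brand A→Brand A) + P(Brand B→Brand D)·P(Brand D→Brand A)
  = 0.38×0.26 + 0.26×0.28 + 0.36×0.22
  = 0.0988 + 0.0728 + 0.0792 = 0.2508

0.2508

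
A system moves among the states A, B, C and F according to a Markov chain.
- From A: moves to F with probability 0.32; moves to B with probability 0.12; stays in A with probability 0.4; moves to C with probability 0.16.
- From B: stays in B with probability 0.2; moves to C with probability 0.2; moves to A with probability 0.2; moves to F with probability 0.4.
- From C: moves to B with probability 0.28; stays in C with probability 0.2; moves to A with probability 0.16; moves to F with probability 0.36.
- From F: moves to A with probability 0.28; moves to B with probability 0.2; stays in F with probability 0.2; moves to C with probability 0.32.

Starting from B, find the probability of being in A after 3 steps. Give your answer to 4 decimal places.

0.2669

Propagate the distribution vector 3 steps from B.
After 0 steps: (0.0000, 1.0000, 0.0000, 0.0000)
After 1 step: (0.2000, 0.2000, 0.2000, 0.4000)
After 2 steps: (0.2640, 0.2000, 0.2400, 0.2960)
After 3 steps: (0.2669, 0.1981, 0.2250, 0.3101)
P(in A after 3 steps) = 0.2669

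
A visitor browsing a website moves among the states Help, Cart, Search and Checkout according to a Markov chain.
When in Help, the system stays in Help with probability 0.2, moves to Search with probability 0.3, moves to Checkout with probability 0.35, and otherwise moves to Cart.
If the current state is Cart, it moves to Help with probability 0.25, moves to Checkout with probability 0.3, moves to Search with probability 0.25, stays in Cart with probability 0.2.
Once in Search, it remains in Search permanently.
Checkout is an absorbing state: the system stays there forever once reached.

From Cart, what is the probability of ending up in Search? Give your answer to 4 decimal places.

Let h(s) be the probability of absorption at Search starting from transient state s. Then h(Search) = 1 and h(Checkout) = 0. By first-step analysis:
h(Help) = 0.2·h(Help) + 0.15·h(Cart) + 0.3·1 + 0.35·0
h(Cart) = 0.25·h(Help) + 0.2·h(Cart) + 0.25·1 + 0.3·0
Solving: h(Help) = 0.4606, h(Cart) = 0.4564.
Starting from Cart, the probability is 0.4564.

0.4564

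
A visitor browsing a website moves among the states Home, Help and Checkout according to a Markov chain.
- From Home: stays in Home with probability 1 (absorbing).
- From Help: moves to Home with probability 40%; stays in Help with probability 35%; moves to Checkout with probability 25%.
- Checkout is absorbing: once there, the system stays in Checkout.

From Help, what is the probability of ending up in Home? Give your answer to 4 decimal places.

Let h(s) be the probability of absorption at Home starting from transient state s. Then h(Home) = 1 and h(Checkout) = 0. By first-step analysis:
h(Help) = 0.4·1 + 0.35·h(Help) + 0.25·0
Solving: h(Help) = 0.6154.
Starting from Help, the probability is 0.6154.

0.6154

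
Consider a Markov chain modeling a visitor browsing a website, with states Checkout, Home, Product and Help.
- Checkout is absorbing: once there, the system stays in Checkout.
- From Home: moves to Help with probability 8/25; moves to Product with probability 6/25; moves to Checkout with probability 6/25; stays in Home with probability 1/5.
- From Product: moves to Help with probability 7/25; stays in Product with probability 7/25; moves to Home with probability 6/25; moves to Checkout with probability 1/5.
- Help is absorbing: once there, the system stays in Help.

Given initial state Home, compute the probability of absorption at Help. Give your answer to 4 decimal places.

Let h(s) be the probability of absorption at Help starting from transient state s. Then h(Help) = 1 and h(Checkout) = 0. By first-step analysis:
h(Home) = 0.24·0 + 0.2·h(Home) + 0.24·h(Product) + 0.32·1
h(Product) = 0.2·0 + 0.24·h(Home) + 0.28·h(Product) + 0.28·1
Solving: h(Home) = 0.5741, h(Product) = 0.5802.
Starting from Home, the probability is 0.5741.

0.5741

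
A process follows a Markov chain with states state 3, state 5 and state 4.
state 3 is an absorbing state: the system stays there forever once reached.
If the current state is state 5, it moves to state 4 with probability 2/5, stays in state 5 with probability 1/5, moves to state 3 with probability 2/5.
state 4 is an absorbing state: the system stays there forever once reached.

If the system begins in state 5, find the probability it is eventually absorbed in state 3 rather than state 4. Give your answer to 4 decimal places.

Let h(s) be the probability of absorption at state 3 starting from transient state s. Then h(state 3) = 1 and h(state 4) = 0. By first-step analysis:
h(state 5) = 0.4·1 + 0.2·h(state 5) + 0.4·0
Solving: h(state 5) = 0.5000.
Starting from state 5, the probability is 0.5000.

0.5000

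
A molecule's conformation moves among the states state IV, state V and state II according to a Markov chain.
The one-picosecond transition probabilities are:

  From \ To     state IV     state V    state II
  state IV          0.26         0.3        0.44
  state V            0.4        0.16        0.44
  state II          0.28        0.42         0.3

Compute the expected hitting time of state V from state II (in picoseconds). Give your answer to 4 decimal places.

Let t(s) be the expected number of picoseconds to first reach state V from state s, with t(state V) = 0. Conditioning on the first picosecond:
t(state IV) = 1 + 0.26·t(state IV) + 0.44·t(state II)
t(state II) = 1 + 0.28·t(state IV) + 0.3·t(state II)
Solving: t(state IV) = 2.8875, t(state II) = 2.5836.
Expected picoseconds from state II to state V: 2.5836.

2.5836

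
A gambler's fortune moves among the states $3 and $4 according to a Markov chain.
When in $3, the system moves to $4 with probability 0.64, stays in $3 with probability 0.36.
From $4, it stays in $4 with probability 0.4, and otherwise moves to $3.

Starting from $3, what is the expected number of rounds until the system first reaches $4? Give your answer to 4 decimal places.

1.5625

Let t(s) be the expected number of rounds to first reach $4 from state s, with t($4) = 0. Conditioning on the first round:
t($3) = 1 + 0.36·t($3)
Solving: t($3) = 1.5625.
Expected rounds from $3 to $4: 1.5625.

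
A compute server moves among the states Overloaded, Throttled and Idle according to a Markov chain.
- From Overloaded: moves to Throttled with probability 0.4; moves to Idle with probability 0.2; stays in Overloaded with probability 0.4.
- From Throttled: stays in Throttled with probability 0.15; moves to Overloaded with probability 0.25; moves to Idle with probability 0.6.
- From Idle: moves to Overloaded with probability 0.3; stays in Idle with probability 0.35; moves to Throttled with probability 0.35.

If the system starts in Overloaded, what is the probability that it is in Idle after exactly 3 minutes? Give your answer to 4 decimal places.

Propagate the distribution vector 3 minutes from Overloaded.
After 0 minutes: (1.0000, 0.0000, 0.0000)
After 1 minute: (0.4000, 0.4000, 0.2000)
After 2 minutes: (0.3200, 0.2900, 0.3900)
After 3 minutes: (0.3175, 0.3080, 0.3745)
P(in Idle after 3 minutes) = 0.3745

0.3745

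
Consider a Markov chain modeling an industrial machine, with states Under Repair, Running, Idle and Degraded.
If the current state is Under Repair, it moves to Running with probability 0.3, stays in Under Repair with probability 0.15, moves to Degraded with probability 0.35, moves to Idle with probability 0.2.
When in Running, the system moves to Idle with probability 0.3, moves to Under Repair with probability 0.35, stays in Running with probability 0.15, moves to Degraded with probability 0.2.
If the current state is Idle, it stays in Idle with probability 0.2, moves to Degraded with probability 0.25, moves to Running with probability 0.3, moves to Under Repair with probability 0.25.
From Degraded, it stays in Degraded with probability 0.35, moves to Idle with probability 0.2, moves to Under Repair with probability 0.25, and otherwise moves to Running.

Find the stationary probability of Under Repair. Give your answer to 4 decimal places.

Let the stationary distribution be π with π = πP and π_1 + π_2 + π_3 + π_4 = 1.
π_1 = 0.15·π_1 + 0.35·π_2 + 0.25·π_3 + 0.25·π_4
π_2 = 0.3·π_1 + 0.15·π_2 + 0.3·π_3 + 0.2·π_4
π_3 = 0.2·π_1 + 0.3·π_2 + 0.2·π_3 + 0.2·π_4
Solving with the normalization constraint gives π = (0.2487, 0.2354, 0.2235, 0.2923).
So the stationary probability of Under Repair is 0.2487.

0.2487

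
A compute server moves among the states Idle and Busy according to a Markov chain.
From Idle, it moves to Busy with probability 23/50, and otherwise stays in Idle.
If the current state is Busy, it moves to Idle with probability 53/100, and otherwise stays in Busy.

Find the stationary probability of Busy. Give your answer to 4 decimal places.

Let the stationary distribution be π with π = πP and π_1 + π_2 = 1.
π_1 = 0.54·π_1 + 0.53·π_2
Solving with the normalization constraint gives π = (0.5354, 0.4646).
So the stationary probability of Busy is 0.4646.

0.4646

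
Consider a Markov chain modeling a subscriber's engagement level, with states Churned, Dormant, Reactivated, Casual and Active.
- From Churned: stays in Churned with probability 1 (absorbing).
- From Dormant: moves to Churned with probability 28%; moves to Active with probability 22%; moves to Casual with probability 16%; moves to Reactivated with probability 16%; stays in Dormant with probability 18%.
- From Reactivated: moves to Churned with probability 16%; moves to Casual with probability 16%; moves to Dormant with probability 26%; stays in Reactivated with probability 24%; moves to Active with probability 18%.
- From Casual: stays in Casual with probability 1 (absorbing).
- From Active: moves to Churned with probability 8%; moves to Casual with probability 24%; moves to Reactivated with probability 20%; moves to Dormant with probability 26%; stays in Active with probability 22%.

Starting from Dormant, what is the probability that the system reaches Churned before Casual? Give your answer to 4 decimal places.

0.5490

Let h(s) be the probability of absorption at Churned starting from transient state s. Then h(Churned) = 1 and h(Casual) = 0. By first-step analysis:
h(Dormant) = 0.28·1 + 0.18·h(Dormant) + 0.16·h(Reactivated) + 0.16·0 + 0.22·h(Active)
h(Reactivated) = 0.16·1 + 0.26·h(Dormant) + 0.24·h(Reactivated) + 0.16·0 + 0.18·h(Active)
h(Active) = 0.08·1 + 0.26·h(Dormant) + 0.2·h(Reactivated) + 0.24·0 + 0.22·h(Active)
Solving: h(Dormant) = 0.5490, h(Reactivated) = 0.4961, h(Active) = 0.4128.
Starting from Dormant, the probability is 0.5490.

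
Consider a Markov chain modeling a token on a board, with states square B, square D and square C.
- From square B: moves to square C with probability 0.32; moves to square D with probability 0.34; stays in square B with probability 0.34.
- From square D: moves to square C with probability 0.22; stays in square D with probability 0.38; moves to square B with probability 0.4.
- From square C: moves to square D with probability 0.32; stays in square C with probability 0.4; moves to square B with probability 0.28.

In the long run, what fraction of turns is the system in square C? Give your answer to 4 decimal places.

0.3100

Let the stationary distribution be π with π = πP and π_1 + π_2 + π_3 = 1.
π_1 = 0.34·π_1 + 0.4·π_2 + 0.28·π_3
π_2 = 0.34·π_1 + 0.38·π_2 + 0.32·π_3
Solving with the normalization constraint gives π = (0.3423, 0.3477, 0.3100).
So the stationary probability of square C is 0.3100.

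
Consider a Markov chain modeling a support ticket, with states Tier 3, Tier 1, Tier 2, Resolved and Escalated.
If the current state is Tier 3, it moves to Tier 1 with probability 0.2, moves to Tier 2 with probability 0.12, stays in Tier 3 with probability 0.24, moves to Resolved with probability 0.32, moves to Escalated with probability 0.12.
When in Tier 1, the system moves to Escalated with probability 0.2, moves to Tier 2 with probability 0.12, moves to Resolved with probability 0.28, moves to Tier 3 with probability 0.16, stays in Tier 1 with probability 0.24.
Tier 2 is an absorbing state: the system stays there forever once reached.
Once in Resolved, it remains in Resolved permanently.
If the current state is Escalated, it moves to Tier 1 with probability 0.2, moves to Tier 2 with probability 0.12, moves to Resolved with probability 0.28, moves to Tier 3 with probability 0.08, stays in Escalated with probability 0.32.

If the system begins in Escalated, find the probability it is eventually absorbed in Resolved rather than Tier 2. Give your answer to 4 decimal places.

0.7034

Let h(s) be the probability of absorption at Resolved starting from transient state s. Then h(Resolved) = 1 and h(Tier 2) = 0. By first-step analysis:
h(Tier 3) = 0.24·h(Tier 3) + 0.2·h(Tier 1) + 0.12·0 + 0.32·1 + 0.12·h(Escalated)
h(Tier 1) = 0.16·h(Tier 3) + 0.24·h(Tier 1) + 0.12·0 + 0.28·1 + 0.2·h(Escalated)
h(Escalated) = 0.08·h(Tier 3) + 0.2·h(Tier 1) + 0.12·0 + 0.28·1 + 0.32·h(Escalated)
Solving: h(Tier 3) = 0.7175, h(Tier 1) = 0.7046, h(Escalated) = 0.7034.
Starting from Escalated, the probability is 0.7034.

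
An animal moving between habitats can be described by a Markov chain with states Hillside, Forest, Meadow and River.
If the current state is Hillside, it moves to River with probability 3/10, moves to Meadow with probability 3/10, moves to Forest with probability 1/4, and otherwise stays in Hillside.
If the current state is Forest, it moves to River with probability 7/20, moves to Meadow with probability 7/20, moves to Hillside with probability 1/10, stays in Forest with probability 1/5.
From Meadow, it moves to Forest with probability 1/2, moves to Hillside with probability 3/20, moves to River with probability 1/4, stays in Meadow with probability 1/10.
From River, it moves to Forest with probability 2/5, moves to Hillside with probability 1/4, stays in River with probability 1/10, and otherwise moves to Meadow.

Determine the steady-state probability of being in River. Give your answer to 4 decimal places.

Let the stationary distribution be π with π = πP and π_1 + π_2 + π_3 + π_4 = 1.
π_1 = 0.15·π_1 + 0.1·π_2 + 0.15·π_3 + 0.25·π_4
π_2 = 0.25·π_1 + 0.2·π_2 + 0.5·π_3 + 0.4·π_4
π_3 = 0.3·π_1 + 0.35·π_2 + 0.1·π_3 + 0.25·π_4
Solving with the normalization constraint gives π = (0.1586, 0.3346, 0.2534, 0.2534).
So the stationary probability of River is 0.2534.

0.2534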